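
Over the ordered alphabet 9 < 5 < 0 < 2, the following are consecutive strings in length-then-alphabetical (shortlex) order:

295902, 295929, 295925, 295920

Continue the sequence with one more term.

295922

The successor of 295920 increments the rightmost position that isn't already 2 and resets every position after it to 9.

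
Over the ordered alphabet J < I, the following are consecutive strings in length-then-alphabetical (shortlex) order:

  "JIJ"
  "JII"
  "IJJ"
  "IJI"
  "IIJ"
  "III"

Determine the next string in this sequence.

JJJJ

III is the last string of length 3, so the next is the first of length 4: J repeated 4 times.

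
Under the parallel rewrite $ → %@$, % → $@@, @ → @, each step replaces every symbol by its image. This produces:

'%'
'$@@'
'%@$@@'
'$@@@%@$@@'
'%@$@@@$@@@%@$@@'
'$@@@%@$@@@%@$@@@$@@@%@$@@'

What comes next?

φ($@@@%@$@@@%@$@@@$@@@%@$@@) expands symbol-by-symbol to %@$ @ @ @ $@@ @ %@$ @ @ @ $@@ @ %@$ @ @ @ %@$ @ @ @ $@@ @ %@$ @ @; joining the 25 pieces gives the next term.

%@$@@@$@@@%@$@@@$@@@%@$@@@%@$@@@$@@@%@$@@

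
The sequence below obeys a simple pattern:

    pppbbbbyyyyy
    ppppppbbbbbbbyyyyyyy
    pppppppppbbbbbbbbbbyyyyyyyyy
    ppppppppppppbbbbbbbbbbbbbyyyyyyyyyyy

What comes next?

Reading off run lengths: p runs 3, 6, 9, 12; b runs 4, 7, 10, 13; y runs 5, 7, 9, 11 — each is linear in n (n = 1, 2, …).
At n = 5 the blocks have lengths 15, 16, 13.

pppppppppppppppbbbbbbbbbbbbbbbbyyyyyyyyyyyyy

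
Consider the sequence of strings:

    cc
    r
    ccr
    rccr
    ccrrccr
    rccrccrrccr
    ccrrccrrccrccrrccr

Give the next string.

rccrccrrccrccrrccrrccrccrrccr

From term 3 onward, concatenate the second-to-last term with the last: cc·r = ccr, r·ccr = rccr, …
So term 8 is rccrccrrccr·ccrrccrrccrccrrccr.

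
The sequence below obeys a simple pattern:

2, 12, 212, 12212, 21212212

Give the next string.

From term 3 onward, concatenate the second-to-last term with the last: 2·12 = 212, 12·212 = 12212, …
Continuing: 12212 · 21212212 gives term 6.

1221221212212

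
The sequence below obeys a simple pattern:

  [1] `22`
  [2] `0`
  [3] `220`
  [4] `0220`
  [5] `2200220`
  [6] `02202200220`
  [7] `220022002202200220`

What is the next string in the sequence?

This is a Fibonacci-style word recurrence s(k) = s(k−2)·s(k−1): e.g. 22·0 = 220.
So term 8 is 02202200220·220022002202200220.

02202200220220022002202200220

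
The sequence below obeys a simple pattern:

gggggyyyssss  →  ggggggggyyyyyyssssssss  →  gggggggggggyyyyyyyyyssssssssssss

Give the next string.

ggggggggggggggyyyyyyyyyyyyssssssssssssssss

Term n consists of 3n+2 g's, followed by 3n y's, followed by 4n s's (n = 1, 2, …).
For the next term, n = 4, so the run lengths are 14, 12, 16.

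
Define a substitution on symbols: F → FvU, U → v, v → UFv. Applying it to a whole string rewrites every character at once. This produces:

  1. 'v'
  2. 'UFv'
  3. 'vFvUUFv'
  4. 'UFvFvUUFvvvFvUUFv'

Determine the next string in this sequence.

vFvUUFvFvUUFvvvFvUUFvUFvUFvFvUUFvvvFvUUFv

Applying the rule to each of the 17 symbols of UFvFvUUFvvvFvUUFv gives the pieces v FvU UFv FvU UFv v v FvU UFv UFv UFv FvU UFv v v FvU UFv, which concatenate to the answer.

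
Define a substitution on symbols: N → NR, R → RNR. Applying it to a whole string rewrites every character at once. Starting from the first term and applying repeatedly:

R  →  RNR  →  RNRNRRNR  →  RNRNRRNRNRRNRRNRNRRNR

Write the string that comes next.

RNRNRRNRNRRNRRNRNRRNRNRRNRRNRNRRNRRNRNRRNRNRRNRRNRNRRNR

Replace each of the 21 characters of RNRNRRNRNRRNRRNRNRRNR in place — RNR NR RNR NR RNR RNR NR RNR NR RNR RNR NR RNR RNR NR RNR NR RNR RNR NR RNR — and concatenate.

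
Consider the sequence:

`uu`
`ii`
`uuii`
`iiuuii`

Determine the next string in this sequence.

Each term (from the third on) is the two preceding terms concatenated in order: term 3 = uu·ii = uuii.
The next term joins uuii and iiuuii.

uuiiiiuuii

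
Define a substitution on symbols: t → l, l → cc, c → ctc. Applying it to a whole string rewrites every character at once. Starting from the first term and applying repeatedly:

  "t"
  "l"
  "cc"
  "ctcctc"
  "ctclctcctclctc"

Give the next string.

ctclctcccctclctcctclctcccctclctc

Applying the rule to each of the 14 symbols of ctclctcctclctc gives the pieces ctc l ctc cc ctc l ctc ctc l ctc cc ctc l ctc, which concatenate to the answer.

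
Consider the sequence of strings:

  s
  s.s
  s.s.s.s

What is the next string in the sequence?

Every step duplicates the string with '.' between the halves.
Doubling s.s.s.s with '.' between the halves:

s.s.s.s.s.s.s.s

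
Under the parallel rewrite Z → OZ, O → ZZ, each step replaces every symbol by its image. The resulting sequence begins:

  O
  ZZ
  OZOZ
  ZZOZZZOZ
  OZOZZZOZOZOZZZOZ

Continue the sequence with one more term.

ZZOZZZOZOZOZZZOZZZOZZZOZOZOZZZOZ

Applying the rule to each of the 16 symbols of OZOZZZOZOZOZZZOZ gives the pieces ZZ OZ ZZ OZ OZ OZ ZZ OZ ZZ OZ ZZ OZ OZ OZ ZZ OZ, which concatenate to the answer.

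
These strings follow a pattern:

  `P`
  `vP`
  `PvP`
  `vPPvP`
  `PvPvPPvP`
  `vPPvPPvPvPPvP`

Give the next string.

From term 3 onward, concatenate the second-to-last term with the last: P·vP = PvP, vP·PvP = vPPvP, …
The next term joins PvPvPPvP and vPPvPPvPvPPvP.

PvPvPPvPvPPvPPvPvPPvP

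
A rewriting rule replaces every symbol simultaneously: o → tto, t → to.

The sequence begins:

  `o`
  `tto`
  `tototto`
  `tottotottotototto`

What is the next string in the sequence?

tottototottotottototottotottotottotototto

Applying the rule to each of the 17 symbols of tottotottotototto gives the pieces to tto to to tto to tto to to tto to tto to tto to to tto, which concatenate to the answer.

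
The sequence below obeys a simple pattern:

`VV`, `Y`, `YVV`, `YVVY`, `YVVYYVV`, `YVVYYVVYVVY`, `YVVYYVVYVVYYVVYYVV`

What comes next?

From term 3 onward, concatenate the last term with the second-to-last: Y·VV = YVV, YVV·Y = YVVY, …
Continuing: YVVYYVVYVVYYVVYYVV · YVVYYVVYVVY gives term 8.

YVVYYVVYVVYYVVYYVVYVVYYVVYVVY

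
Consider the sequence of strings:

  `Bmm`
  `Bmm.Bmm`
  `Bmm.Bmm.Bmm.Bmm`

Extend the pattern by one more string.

s(k+1) = s(k)·.·s(k) — each term doubles the last with '.' between the halves.
Doubling Bmm.Bmm.Bmm.Bmm with '.' between the halves:

Bmm.Bmm.Bmm.Bmm.Bmm.Bmm.Bmm.Bmm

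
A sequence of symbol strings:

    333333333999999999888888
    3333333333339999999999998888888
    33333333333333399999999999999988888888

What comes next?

Reading off run lengths: 3 runs 9, 12, 15; 9 runs 9, 12, 15; 8 runs 6, 7, 8 — each is linear in n, where the shown terms are n = 3, 4, 5.
For the next term, n = 6, so the run lengths are 18, 18, 9.

333333333333333333999999999999999999888888888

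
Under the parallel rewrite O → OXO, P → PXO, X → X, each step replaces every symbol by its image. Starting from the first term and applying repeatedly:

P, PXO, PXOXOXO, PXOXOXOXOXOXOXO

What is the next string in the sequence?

PXOXOXOXOXOXOXOXOXOXOXOXOXOXOXO

Replace each of the 15 characters of PXOXOXOXOXOXOXO in place — PXO X OXO X OXO X OXO X OXO X OXO X OXO X OXO — and concatenate.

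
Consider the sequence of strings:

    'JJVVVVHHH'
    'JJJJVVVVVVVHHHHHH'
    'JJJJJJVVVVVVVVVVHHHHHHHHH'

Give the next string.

JJJJJJJJVVVVVVVVVVVVVHHHHHHHHHHHH

Reading off run lengths: J runs 2, 4, 6; V runs 4, 7, 10; H runs 3, 6, 9 — each is linear in n (n = 1, 2, …).
At n = 4 the blocks have lengths 8, 13, 12.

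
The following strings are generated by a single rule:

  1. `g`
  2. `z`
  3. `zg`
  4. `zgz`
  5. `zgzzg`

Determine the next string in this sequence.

This is a Fibonacci-style word recurrence s(k) = s(k−1)·s(k−2): e.g. z·g = zg.
The next term joins zgzzg and zgz.

zgzzgzgz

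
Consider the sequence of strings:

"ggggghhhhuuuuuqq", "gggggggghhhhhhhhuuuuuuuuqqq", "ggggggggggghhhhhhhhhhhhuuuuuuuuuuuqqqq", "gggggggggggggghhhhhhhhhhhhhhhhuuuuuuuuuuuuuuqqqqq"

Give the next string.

ggggggggggggggggghhhhhhhhhhhhhhhhhhhhuuuuuuuuuuuuuuuuuqqqqqq

Reading off run lengths: g runs 5, 8, 11, 14; h runs 4, 8, 12, 16; u runs 5, 8, 11, 14; q runs 2, 3, 4, 5 — each is linear in n (n = 1, 2, …).
For the next term, n = 5, so the run lengths are 17, 20, 17, 6.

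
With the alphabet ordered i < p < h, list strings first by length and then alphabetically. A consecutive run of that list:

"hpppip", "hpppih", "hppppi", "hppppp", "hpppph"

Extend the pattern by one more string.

Find the rightmost character of hpppph below h, bump it to the next letter, and reset everything to its right to i.

hppphi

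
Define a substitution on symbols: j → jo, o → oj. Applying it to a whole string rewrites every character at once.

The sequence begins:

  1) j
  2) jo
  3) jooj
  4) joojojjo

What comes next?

joojojjoojjojooj

Rewriting each symbol of joojojjo: j→jo, o→oj, o→oj, j→jo, o→oj, j→jo, j→jo, o→oj, which concatenates to jo oj oj jo oj jo jo oj.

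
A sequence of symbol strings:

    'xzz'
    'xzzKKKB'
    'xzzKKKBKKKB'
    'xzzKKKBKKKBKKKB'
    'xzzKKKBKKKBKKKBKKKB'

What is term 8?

xzzKKKBKKKBKKKBKKKBKKKBKKKBKKKB

Each term is the previous one with KKKB appended.
From xzzKKKBKKKBKKKBKKKB, 3 further steps: xzzKKKBKKKBKKKBKKKB → xzzKKKBKKKBKKKBKKKBKKKB → xzzKKKBKKKBKKKBKKKBKKKBKKKB → (answer).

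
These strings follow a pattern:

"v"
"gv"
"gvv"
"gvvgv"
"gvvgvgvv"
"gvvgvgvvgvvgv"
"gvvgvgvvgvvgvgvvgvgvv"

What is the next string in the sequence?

gvvgvgvvgvvgvgvvgvgvvgvvgvgvvgvvgv

This is a Fibonacci-style word recurrence s(k) = s(k−1)·s(k−2): e.g. gv·v = gvv.
So term 8 is gvvgvgvvgvvgvgvvgvgvv·gvvgvgvvgvvgv.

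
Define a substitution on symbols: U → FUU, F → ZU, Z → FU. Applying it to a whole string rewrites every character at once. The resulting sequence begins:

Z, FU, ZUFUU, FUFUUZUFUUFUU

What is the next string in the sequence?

ZUFUUZUFUUFUUFUFUUZUFUUFUUZUFUUFUU

Applying the rule to each of the 13 symbols of FUFUUZUFUUFUU gives the pieces ZU FUU ZU FUU FUU FU FUU ZU FUU FUU ZU FUU FUU, which concatenate to the answer.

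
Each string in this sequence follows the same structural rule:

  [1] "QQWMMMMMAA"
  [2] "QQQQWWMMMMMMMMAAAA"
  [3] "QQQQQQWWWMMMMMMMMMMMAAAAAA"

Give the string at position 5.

Each string has the form Q^{2n} W^{n} M^{3n+2} A^{2n} (n = 1, 2, …).
Setting n = 5 gives 10, 5, 17, 10 characters in each block.

QQQQQQQQQQWWWWWMMMMMMMMMMMMMMMMMAAAAAAAAAA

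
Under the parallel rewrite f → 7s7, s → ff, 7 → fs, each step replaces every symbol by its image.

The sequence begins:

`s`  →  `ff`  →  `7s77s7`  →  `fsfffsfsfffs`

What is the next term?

7s7ff7s77s77s7ff7s7ff7s77s77s7ff

Rewriting each symbol of fsfffsfsfffs: f→7s7, s→ff, f→7s7, f→7s7, f→7s7, s→ff, f→7s7, s→ff, f→7s7, f→7s7, f→7s7, s→ff, which concatenates to 7s7 ff 7s7 7s7 7s7 ff 7s7 ff 7s7 7s7 7s7 ff.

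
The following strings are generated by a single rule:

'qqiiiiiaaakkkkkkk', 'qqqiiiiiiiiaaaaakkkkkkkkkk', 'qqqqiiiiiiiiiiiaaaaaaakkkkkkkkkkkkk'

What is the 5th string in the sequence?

qqqqqqiiiiiiiiiiiiiiiiiaaaaaaaaaaakkkkkkkkkkkkkkkkkkk

Term n consists of n q's, followed by 3n-1 i's, followed by 2n-1 a's, followed by 3n+1 k's, where the shown terms are n = 2, 3, 4.
For term 5, n = 6, so the run lengths are 6, 17, 11, 19.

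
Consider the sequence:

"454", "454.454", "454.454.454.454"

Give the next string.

Each string is two copies of the previous one joined by '.'.
One more doubling of 454.454.454.454 gives the answer.

454.454.454.454.454.454.454.454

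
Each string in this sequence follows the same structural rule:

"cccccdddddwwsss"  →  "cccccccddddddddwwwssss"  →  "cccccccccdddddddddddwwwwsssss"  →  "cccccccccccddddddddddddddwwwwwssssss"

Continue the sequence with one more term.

The n-th term is 2n+1 c's then 3n-1 d's then n w's then n+1 s's, where the shown terms are n = 2, 3, 4, 5.
For the next term, n = 6, so the run lengths are 13, 17, 6, 7.

cccccccccccccdddddddddddddddddwwwwwwsssssss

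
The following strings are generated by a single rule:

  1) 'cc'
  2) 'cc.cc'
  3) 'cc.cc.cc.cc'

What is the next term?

Each string is two copies of the previous one joined by '.'.
Doubling cc.cc.cc.cc with '.' between the halves:

cc.cc.cc.cc.cc.cc.cc.cc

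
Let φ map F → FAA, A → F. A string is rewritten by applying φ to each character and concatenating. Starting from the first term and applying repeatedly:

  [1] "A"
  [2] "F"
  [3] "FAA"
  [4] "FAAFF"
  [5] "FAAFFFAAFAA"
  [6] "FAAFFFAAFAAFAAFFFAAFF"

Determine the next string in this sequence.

FAAFFFAAFAAFAAFFFAAFFFAAFFFAAFAAFAAFFFAAFAA

Applying the rule to each of the 21 symbols of FAAFFFAAFAAFAAFFFAAFF gives the pieces FAA F F FAA FAA FAA F F FAA F F FAA F F FAA FAA FAA F F FAA FAA, which concatenate to the answer.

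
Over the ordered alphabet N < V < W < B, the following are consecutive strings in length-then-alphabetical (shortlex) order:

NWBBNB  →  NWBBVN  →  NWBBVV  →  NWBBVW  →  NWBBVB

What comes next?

Find the rightmost character of NWBBVB below B, bump it to the next letter, and reset everything to its right to N.

NWBBWN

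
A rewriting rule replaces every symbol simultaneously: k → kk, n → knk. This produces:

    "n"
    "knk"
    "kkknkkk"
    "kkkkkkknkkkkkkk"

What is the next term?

φ(kkkkkkknkkkkkkk) expands symbol-by-symbol to kk kk kk kk kk kk kk knk kk kk kk kk kk kk kk; joining the 15 pieces gives the next term.

kkkkkkkkkkkkkkknkkkkkkkkkkkkkkk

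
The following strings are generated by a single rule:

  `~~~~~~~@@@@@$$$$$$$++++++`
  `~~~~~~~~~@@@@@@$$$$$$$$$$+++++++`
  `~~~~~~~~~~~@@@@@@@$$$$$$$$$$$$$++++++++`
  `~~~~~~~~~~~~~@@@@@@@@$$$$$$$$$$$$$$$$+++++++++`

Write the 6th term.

The n-th term is 2n+1 ~'s then n+2 @'s then 3n-2 $'s then n+3 +'s, where the shown terms are n = 3, 4, 5, 6.
At n = 8 the blocks have lengths 17, 10, 22, 11.

~~~~~~~~~~~~~~~~~@@@@@@@@@@$$$$$$$$$$$$$$$$$$$$$$+++++++++++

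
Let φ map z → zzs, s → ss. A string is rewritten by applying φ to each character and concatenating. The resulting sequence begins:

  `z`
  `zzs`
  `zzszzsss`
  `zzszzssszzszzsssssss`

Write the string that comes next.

zzszzssszzszzssssssszzszzssszzszzsssssssssssssss

Applying the rule to each of the 20 symbols of zzszzssszzszzsssssss gives the pieces zzs zzs ss zzs zzs ss ss ss zzs zzs ss zzs zzs ss ss ss ss ss ss ss, which concatenate to the answer.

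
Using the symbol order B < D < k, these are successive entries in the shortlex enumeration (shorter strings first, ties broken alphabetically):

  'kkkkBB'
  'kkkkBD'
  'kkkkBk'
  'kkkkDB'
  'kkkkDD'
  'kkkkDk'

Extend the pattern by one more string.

Find the rightmost character of kkkkDk below k, bump it to the next letter, and reset everything to its right to B.

kkkkkB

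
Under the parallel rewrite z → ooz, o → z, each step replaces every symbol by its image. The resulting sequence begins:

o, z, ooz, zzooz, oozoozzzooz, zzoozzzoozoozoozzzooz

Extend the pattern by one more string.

Rewriting the 21 symbols of zzoozzzoozoozoozzzooz one by one yields ooz ooz z z ooz ooz ooz z z ooz z z ooz z z ooz ooz ooz z z ooz; concatenated:

oozoozzzoozoozoozzzoozzzoozzzoozoozoozzzooz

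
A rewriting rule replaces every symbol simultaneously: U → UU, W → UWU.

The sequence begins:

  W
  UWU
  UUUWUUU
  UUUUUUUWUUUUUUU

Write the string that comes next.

Rewriting the 15 symbols of UUUUUUUWUUUUUUU one by one yields UU UU UU UU UU UU UU UWU UU UU UU UU UU UU UU; concatenated:

UUUUUUUUUUUUUUUWUUUUUUUUUUUUUUU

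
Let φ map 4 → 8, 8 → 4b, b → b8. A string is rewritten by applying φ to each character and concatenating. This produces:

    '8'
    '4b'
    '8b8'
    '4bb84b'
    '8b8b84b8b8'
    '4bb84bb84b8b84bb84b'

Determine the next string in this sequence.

8b8b84b8b8b84b8b84bb84b8b8b84b8b8

φ(4bb84bb84b8b84bb84b) expands symbol-by-symbol to 8 b8 b8 4b 8 b8 b8 4b 8 b8 4b b8 4b 8 b8 b8 4b 8 b8; joining the 19 pieces gives the next term.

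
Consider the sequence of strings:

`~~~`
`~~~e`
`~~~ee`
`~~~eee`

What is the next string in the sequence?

~~~eeee

Each term is the previous one with e appended.
One more step from ~~~eee gives the answer.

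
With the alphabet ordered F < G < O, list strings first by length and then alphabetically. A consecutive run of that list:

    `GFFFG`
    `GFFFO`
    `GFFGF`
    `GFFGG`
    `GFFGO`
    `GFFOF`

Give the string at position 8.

GFFOO

Advancing 2 positions from GFFOF through GFFOF → GFFOG reaches term 8.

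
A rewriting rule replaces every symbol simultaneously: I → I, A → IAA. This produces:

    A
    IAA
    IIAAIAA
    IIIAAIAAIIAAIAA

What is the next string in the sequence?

IIIIAAIAAIIAAIAAIIIAAIAAIIAAIAA

Replace each of the 15 characters of IIIAAIAAIIAAIAA in place — I I I IAA IAA I IAA IAA I I IAA IAA I IAA IAA — and concatenate.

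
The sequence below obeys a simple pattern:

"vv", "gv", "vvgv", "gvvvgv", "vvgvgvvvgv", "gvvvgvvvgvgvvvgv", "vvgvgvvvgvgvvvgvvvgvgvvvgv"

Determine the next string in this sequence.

gvvvgvvvgvgvvvgvvvgvgvvvgvgvvvgvvvgvgvvvgv

Each term (from the third on) is the two preceding terms concatenated in order: term 3 = vv·gv = vvgv.
Continuing: gvvvgvvvgvgvvvgv · vvgvgvvvgvgvvvgvvvgvgvvvgv gives term 8.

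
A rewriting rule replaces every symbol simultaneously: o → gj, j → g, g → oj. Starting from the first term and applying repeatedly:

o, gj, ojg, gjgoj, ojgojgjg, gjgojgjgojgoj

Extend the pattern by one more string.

φ(gjgojgjgojgoj) expands symbol-by-symbol to oj g oj gj g oj g oj gj g oj gj g; joining the 13 pieces gives the next term.

ojgojgjgojgojgjgojgjg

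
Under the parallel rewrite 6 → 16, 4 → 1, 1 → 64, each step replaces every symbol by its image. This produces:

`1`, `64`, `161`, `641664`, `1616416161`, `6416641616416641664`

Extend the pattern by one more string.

Rewriting the 19 symbols of 6416641616416641664 one by one yields 16 1 64 16 16 1 64 16 64 16 1 64 16 16 1 64 16 16 1; concatenated:

161641616164166416164161616416161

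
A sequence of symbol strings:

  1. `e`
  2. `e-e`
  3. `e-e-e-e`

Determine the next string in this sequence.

s(k+1) = s(k)·-·s(k) — each term doubles the last with '-' between the halves.
Doubling e-e-e-e with '-' between the halves:

e-e-e-e-e-e-e-e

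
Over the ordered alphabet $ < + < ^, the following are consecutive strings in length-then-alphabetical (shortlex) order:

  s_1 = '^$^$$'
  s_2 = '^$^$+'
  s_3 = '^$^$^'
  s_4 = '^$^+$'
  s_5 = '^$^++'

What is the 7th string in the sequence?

Advancing 2 positions from ^$^++ through ^$^++ → ^$^+^ reaches term 7.

^$^^$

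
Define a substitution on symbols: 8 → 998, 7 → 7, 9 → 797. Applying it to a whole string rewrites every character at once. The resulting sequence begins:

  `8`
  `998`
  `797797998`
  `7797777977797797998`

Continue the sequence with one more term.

777977777797777797777977797797998

Replace each of the 19 characters of 7797777977797797998 in place — 7 7 797 7 7 7 7 797 7 7 7 797 7 7 797 7 797 797 998 — and concatenate.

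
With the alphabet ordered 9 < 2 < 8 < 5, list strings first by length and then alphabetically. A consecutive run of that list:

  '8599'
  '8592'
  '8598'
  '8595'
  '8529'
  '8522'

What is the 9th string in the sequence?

Continuing the enumeration 3 steps past 8522: 8522 → 8528 → 8525 → (answer).

8589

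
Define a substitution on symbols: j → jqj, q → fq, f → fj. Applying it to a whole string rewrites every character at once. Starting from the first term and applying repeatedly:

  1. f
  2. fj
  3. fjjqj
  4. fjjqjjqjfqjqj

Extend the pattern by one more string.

Rewriting the 13 symbols of fjjqjjqjfqjqj one by one yields fj jqj jqj fq jqj jqj fq jqj fj fq jqj fq jqj; concatenated:

fjjqjjqjfqjqjjqjfqjqjfjfqjqjfqjqj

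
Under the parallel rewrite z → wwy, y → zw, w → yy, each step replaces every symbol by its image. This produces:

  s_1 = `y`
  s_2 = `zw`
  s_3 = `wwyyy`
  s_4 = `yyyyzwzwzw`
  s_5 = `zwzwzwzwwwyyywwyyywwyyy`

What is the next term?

Applying the rule to each of the 23 symbols of zwzwzwzwwwyyywwyyywwyyy gives the pieces wwy yy wwy yy wwy yy wwy yy yy yy zw zw zw yy yy zw zw zw yy yy zw zw zw, which concatenate to the answer.

wwyyywwyyywwyyywwyyyyyyyzwzwzwyyyyzwzwzwyyyyzwzwzw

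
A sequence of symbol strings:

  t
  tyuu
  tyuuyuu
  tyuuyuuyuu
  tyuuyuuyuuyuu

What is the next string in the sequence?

Each term is the previous one with yuu appended.
Applying this once more to tyuuyuuyuuyuu:

tyuuyuuyuuyuuyuu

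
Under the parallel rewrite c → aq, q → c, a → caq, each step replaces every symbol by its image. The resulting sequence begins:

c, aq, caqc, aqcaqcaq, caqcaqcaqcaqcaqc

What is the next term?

Replace each of the 16 characters of caqcaqcaqcaqcaqc in place — aq caq c aq caq c aq caq c aq caq c aq caq c aq — and concatenate.

aqcaqcaqcaqcaqcaqcaqcaqcaqcaqcaq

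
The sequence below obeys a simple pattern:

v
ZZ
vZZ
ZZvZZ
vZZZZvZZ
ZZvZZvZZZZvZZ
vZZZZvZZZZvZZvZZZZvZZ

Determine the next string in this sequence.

ZZvZZvZZZZvZZvZZZZvZZZZvZZvZZZZvZZ

From term 3 onward, concatenate the second-to-last term with the last: v·ZZ = vZZ, ZZ·vZZ = ZZvZZ, …
The next term joins ZZvZZvZZZZvZZ and vZZZZvZZZZvZZvZZZZvZZ.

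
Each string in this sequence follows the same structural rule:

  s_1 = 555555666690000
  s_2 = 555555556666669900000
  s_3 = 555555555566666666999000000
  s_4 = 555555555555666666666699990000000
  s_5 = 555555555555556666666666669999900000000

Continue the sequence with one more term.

Term n consists of 2n+2 5's, followed by 2n 6's, followed by n-1 9's, followed by n+2 0's, where the shown terms are n = 2, 3, 4, 5, 6.
At n = 7 the blocks have lengths 16, 14, 6, 9.

555555555555555566666666666666999999000000000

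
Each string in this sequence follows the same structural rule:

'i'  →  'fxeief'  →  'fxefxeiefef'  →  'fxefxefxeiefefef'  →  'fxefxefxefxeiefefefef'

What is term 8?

fxefxefxefxefxefxefxeiefefefefefefef

Each term wraps the previous one in fxe on the left and ef on the right.
From fxefxefxefxeiefefefef, 3 further steps: fxefxefxefxeiefefefef → fxefxefxefxefxeiefefefefef → fxefxefxefxefxefxeiefefefefefef → (answer).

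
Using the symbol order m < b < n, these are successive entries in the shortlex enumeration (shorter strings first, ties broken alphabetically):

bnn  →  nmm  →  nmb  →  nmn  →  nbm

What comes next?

The successor of nbm increments the rightmost position that isn't already n and resets every position after it to m.

nbb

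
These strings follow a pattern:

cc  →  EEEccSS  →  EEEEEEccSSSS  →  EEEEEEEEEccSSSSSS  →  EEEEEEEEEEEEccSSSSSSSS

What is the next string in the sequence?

Every step adds EEE to the front and SS to the end of the previous string.
One more step from EEEEEEEEEEEEccSSSSSSSS gives the answer.

EEEEEEEEEEEEEEEccSSSSSSSSSS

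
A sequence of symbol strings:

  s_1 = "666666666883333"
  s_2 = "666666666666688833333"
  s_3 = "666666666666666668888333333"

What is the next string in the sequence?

The n-th term is 4n+1 6's then n 8's then n+2 3's, where the shown terms are n = 2, 3, 4.
For the next term, n = 5, so the run lengths are 21, 5, 7.

666666666666666666666888883333333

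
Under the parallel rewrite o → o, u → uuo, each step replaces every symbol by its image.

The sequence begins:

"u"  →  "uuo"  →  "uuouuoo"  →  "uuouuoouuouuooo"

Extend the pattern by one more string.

Rewriting the 15 symbols of uuouuoouuouuooo one by one yields uuo uuo o uuo uuo o o uuo uuo o uuo uuo o o o; concatenated:

uuouuoouuouuooouuouuoouuouuoooo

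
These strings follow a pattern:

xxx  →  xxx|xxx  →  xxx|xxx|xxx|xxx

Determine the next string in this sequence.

Every step duplicates the string with '|' between the halves.
So the next term is two copies of xxx|xxx|xxx|xxx with '|' between the halves.

xxx|xxx|xxx|xxx|xxx|xxx|xxx|xxx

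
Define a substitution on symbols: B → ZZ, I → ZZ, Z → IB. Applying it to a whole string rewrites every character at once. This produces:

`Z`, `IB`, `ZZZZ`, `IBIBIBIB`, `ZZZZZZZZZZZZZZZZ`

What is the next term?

IBIBIBIBIBIBIBIBIBIBIBIBIBIBIBIB

Applying the rule to each of the 16 symbols of ZZZZZZZZZZZZZZZZ gives the pieces IB IB IB IB IB IB IB IB IB IB IB IB IB IB IB IB, which concatenate to the answer.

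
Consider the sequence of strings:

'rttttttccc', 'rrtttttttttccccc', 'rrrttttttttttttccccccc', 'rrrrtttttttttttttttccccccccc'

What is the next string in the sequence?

rrrrrttttttttttttttttttccccccccccc

Term n consists of n-1 r's, followed by 3n t's, followed by 2n-1 c's, where the shown terms are n = 2, 3, 4, 5.
For the next term, n = 6, so the run lengths are 5, 18, 11.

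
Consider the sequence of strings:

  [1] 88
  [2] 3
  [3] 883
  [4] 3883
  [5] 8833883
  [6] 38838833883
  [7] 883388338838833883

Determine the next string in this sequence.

Each term (from the third on) is the two preceding terms concatenated in order: term 3 = 88·3 = 883.
Continuing: 38838833883 · 883388338838833883 gives term 8.

38838833883883388338838833883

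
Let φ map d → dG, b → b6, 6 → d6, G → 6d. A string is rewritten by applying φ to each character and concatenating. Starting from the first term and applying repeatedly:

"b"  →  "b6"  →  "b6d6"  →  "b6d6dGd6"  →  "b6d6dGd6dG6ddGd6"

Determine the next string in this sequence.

b6d6dGd6dG6ddGd6dG6dd6dGdG6ddGd6

φ(b6d6dGd6dG6ddGd6) expands symbol-by-symbol to b6 d6 dG d6 dG 6d dG d6 dG 6d d6 dG dG 6d dG d6; joining the 16 pieces gives the next term.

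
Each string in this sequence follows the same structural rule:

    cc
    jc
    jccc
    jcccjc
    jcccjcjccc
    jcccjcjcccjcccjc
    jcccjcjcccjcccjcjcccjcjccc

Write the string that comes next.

This is a Fibonacci-style word recurrence s(k) = s(k−1)·s(k−2): e.g. jc·cc = jccc.
The next term joins jcccjcjcccjcccjcjcccjcjccc and jcccjcjcccjcccjc.

jcccjcjcccjcccjcjcccjcjcccjcccjcjcccjcccjc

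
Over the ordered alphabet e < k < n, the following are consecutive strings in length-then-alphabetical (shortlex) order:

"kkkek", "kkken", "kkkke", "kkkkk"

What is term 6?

Stepping forward 2 times from kkkkk: kkkkk → kkkkn, then the target.

kkkne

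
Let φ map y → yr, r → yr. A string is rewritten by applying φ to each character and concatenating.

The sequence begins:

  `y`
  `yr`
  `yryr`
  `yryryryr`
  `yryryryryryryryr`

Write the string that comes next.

yryryryryryryryryryryryryryryryr

Replace each of the 16 characters of yryryryryryryryr in place — yr yr yr yr yr yr yr yr yr yr yr yr yr yr yr yr — and concatenate.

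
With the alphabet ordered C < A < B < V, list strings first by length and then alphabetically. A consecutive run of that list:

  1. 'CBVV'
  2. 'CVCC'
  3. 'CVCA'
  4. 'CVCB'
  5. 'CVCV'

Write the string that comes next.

The successor of CVCV increments the rightmost position that isn't already V and resets every position after it to C.

CVAC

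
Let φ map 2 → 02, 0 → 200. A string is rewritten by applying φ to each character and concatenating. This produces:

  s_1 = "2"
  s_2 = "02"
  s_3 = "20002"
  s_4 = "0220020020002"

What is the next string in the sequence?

2000202200200022002000220020020002

φ(0220020020002) expands symbol-by-symbol to 200 02 02 200 200 02 200 200 02 200 200 200 02; joining the 13 pieces gives the next term.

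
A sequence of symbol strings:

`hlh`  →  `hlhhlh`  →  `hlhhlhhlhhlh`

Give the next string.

Each string is two copies of the previous one concatenated.
So the next term is two copies of hlhhlhhlhhlh.

hlhhlhhlhhlhhlhhlhhlhhlh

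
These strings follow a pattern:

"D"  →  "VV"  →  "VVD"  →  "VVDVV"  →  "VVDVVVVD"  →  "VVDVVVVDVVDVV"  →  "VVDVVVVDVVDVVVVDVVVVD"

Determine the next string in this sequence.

VVDVVVVDVVDVVVVDVVVVDVVDVVVVDVVDVV

From term 3 onward, concatenate the last term with the second-to-last: VV·D = VVD, VVD·VV = VVDVV, …
Continuing: VVDVVVVDVVDVVVVDVVVVD · VVDVVVVDVVDVV gives term 8.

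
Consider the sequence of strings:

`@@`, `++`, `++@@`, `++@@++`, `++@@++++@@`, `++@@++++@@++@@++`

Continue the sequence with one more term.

++@@++++@@++@@++++@@++++@@

Each term (from the third on) is the previous term followed by the one before it: term 3 = ++·@@ = ++@@.
The next term joins ++@@++++@@++@@++ and ++@@++++@@.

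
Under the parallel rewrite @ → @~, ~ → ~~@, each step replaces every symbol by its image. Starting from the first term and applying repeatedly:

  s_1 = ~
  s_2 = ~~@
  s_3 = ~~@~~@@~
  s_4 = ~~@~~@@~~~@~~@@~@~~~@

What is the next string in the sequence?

~~@~~@@~~~@~~@@~@~~~@~~@~~@@~~~@~~@@~@~~~@@~~~@~~@~~@@~

Applying the rule to each of the 21 symbols of ~~@~~@@~~~@~~@@~@~~~@ gives the pieces ~~@ ~~@ @~ ~~@ ~~@ @~ @~ ~~@ ~~@ ~~@ @~ ~~@ ~~@ @~ @~ ~~@ @~ ~~@ ~~@ ~~@ @~, which concatenate to the answer.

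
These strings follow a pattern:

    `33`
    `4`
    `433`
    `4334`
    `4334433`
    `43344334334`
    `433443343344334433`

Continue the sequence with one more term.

From term 3 onward, concatenate the last term with the second-to-last: 4·33 = 433, 433·4 = 4334, …
The next term joins 433443343344334433 and 43344334334.

43344334334433443343344334334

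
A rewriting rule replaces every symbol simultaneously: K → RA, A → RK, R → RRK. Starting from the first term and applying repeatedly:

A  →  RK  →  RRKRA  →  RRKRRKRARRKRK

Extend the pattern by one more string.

Rewriting the 13 symbols of RRKRRKRARRKRK one by one yields RRK RRK RA RRK RRK RA RRK RK RRK RRK RA RRK RA; concatenated:

RRKRRKRARRKRRKRARRKRKRRKRRKRARRKRA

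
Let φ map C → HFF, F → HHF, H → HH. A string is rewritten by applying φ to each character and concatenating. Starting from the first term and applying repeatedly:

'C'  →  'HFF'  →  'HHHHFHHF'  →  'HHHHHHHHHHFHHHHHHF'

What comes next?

φ(HHHHHHHHHHFHHHHHHF) expands symbol-by-symbol to HH HH HH HH HH HH HH HH HH HH HHF HH HH HH HH HH HH HHF; joining the 18 pieces gives the next term.

HHHHHHHHHHHHHHHHHHHHHHFHHHHHHHHHHHHHHF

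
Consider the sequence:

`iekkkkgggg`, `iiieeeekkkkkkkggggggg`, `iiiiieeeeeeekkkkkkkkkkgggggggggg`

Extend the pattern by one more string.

Reading off run lengths: i runs 1, 3, 5; e runs 1, 4, 7; k runs 4, 7, 10; g runs 4, 7, 10 — each is linear in n (n = 1, 2, …).
For the next term, n = 4, so the run lengths are 7, 10, 13, 13.

iiiiiiieeeeeeeeeekkkkkkkkkkkkkggggggggggggg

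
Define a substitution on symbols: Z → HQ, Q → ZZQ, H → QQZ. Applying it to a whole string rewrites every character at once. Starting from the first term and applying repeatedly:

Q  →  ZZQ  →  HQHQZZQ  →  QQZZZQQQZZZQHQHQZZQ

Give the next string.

Applying the rule to each of the 19 symbols of QQZZZQQQZZZQHQHQZZQ gives the pieces ZZQ ZZQ HQ HQ HQ ZZQ ZZQ ZZQ HQ HQ HQ ZZQ QQZ ZZQ QQZ ZZQ HQ HQ ZZQ, which concatenate to the answer.

ZZQZZQHQHQHQZZQZZQZZQHQHQHQZZQQQZZZQQQZZZQHQHQZZQ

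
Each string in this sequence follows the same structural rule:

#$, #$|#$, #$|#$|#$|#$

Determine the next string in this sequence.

Each string is two copies of the previous one joined by '|'.
So the next term is two copies of #$|#$|#$|#$ with '|' between the halves.

#$|#$|#$|#$|#$|#$|#$|#$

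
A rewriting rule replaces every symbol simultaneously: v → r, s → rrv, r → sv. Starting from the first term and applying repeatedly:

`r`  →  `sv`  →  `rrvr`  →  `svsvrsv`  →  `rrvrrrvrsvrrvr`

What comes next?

svsvrsvsvsvrsvrrvrsvsvrsv

φ(rrvrrrvrsvrrvr) expands symbol-by-symbol to sv sv r sv sv sv r sv rrv r sv sv r sv; joining the 14 pieces gives the next term.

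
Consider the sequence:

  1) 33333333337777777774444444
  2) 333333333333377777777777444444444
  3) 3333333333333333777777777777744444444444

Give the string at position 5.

333333333333333333333377777777777777777444444444444444

Each string has the form 3^{3n+1} 7^{2n+3} 4^{2n+1}, where the shown terms are n = 3, 4, 5.
At n = 7 the blocks have lengths 22, 17, 15.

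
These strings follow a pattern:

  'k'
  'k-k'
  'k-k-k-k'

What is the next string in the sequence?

k-k-k-k-k-k-k-k

s(k+1) = s(k)·-·s(k) — each term doubles the last with '-' between the halves.
So the next term is two copies of k-k-k-k with '-' between the halves.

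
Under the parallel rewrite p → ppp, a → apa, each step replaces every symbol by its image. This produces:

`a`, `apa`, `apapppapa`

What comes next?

apapppapapppppppppapapppapa

Rewriting each symbol of apapppapa: a→apa, p→ppp, a→apa, p→ppp, p→ppp, p→ppp, a→apa, p→ppp, a→apa, which concatenates to apa ppp apa ppp ppp ppp apa ppp apa.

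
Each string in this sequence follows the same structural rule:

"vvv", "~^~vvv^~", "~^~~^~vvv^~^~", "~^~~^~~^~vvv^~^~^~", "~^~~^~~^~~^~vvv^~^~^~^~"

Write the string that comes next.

s(k+1) = ~^~·s(k)·^~, so each term gains ~^~ as a prefix and ^~ as a suffix.
So the next term is ~^~·~^~~^~~^~~^~vvv^~^~^~^~·^~.

~^~~^~~^~~^~~^~vvv^~^~^~^~^~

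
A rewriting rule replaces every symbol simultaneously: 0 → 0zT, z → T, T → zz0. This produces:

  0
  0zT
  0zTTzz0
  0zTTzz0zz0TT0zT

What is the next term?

0zTTzz0zz0TT0zTTT0zTzz0zz00zTTzz0

Applying the rule to each of the 15 symbols of 0zTTzz0zz0TT0zT gives the pieces 0zT T zz0 zz0 T T 0zT T T 0zT zz0 zz0 0zT T zz0, which concatenate to the answer.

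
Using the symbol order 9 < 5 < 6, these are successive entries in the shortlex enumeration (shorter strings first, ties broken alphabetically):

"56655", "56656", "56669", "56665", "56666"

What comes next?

Find the rightmost character of 56666 below 6, bump it to the next letter, and reset everything to its right to 9.

69999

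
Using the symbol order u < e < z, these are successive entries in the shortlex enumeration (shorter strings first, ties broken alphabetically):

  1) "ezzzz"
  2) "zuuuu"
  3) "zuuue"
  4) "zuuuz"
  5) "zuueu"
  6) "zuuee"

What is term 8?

Advancing 2 positions from zuuee through zuuee → zuuez reaches term 8.

zuuzu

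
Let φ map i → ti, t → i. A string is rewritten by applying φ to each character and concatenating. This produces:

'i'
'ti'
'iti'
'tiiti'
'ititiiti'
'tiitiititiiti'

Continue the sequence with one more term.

ititiititiitiititiiti

φ(tiitiititiiti) expands symbol-by-symbol to i ti ti i ti ti i ti i ti ti i ti; joining the 13 pieces gives the next term.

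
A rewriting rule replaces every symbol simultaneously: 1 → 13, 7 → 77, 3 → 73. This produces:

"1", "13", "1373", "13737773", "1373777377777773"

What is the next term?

Applying the rule to each of the 16 symbols of 1373777377777773 gives the pieces 13 73 77 73 77 77 77 73 77 77 77 77 77 77 77 73, which concatenate to the answer.

13737773777777737777777777777773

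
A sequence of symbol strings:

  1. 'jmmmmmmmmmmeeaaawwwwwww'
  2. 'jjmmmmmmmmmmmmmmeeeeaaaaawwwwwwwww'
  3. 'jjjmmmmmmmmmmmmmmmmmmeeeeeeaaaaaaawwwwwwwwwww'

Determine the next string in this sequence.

jjjjmmmmmmmmmmmmmmmmmmmmmmeeeeeeeeaaaaaaaaawwwwwwwwwwwww

The n-th term is n-1 j's then 4n+2 m's then 2n-2 e's then 2n-1 a's then 2n+3 w's, where the shown terms are n = 2, 3, 4.
Setting n = 5 gives 4, 22, 8, 9, 13 characters in each block.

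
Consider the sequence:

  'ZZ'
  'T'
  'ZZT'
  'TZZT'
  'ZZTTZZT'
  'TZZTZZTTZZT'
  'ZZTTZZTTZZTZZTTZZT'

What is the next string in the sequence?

TZZTZZTTZZTZZTTZZTTZZTZZTTZZT

From term 3 onward, concatenate the second-to-last term with the last: ZZ·T = ZZT, T·ZZT = TZZT, …
Continuing: TZZTZZTTZZT · ZZTTZZTTZZTZZTTZZT gives term 8.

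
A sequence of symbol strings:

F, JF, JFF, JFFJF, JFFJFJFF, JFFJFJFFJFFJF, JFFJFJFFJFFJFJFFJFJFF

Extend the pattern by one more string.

JFFJFJFFJFFJFJFFJFJFFJFFJFJFFJFFJF

Each term (from the third on) is the previous term followed by the one before it: term 3 = JF·F = JFF.
So term 8 is JFFJFJFFJFFJFJFFJFJFF·JFFJFJFFJFFJF.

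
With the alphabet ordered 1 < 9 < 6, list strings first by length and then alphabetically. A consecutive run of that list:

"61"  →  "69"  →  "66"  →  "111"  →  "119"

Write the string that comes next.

116

Find the rightmost character of 119 below 6, bump it to the next letter, and reset everything to its right to 1.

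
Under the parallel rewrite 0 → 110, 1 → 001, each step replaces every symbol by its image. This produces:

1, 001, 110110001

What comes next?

001001110001001110110110001

Expanding 110110001: 1→001, 1→001, 0→110, 1→001, 1→001, 0→110, 0→110, 0→110, 1→001. Concatenated: 001 001 110 001 001 110 110 110 001.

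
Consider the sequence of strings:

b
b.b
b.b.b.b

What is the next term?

Each string is two copies of the previous one joined by '.'.
One more doubling of b.b.b.b gives the answer.

b.b.b.b.b.b.b.b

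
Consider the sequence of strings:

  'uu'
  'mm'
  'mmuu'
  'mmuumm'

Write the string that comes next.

mmuummmmuu

Each term (from the third on) is the previous term followed by the one before it: term 3 = mm·uu = mmuu.
Continuing: mmuumm · mmuu gives term 5.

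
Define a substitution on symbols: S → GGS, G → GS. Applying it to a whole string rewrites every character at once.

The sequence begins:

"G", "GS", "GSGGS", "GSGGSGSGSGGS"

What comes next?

Rewriting each symbol of GSGGSGSGSGGS: G→GS, S→GGS, G→GS, G→GS, S→GGS, G→GS, S→GGS, G→GS, S→GGS, G→GS, G→GS, S→GGS, which concatenates to GS GGS GS GS GGS GS GGS GS GGS GS GS GGS.

GSGGSGSGSGGSGSGGSGSGGSGSGSGGS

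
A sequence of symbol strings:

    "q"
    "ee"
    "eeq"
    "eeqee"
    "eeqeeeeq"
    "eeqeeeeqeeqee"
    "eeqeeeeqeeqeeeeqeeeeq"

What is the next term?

eeqeeeeqeeqeeeeqeeeeqeeqeeeeqeeqee

From term 3 onward, concatenate the last term with the second-to-last: ee·q = eeq, eeq·ee = eeqee, …
So term 8 is eeqeeeeqeeqeeeeqeeeeq·eeqeeeeqeeqee.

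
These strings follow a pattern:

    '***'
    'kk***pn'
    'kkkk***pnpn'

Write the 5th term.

kkkkkkkk***pnpnpnpn

Each term wraps the previous one in kk on the left and pn on the right.
From kkkk***pnpn, 2 further steps: kkkk***pnpn → kkkkkk***pnpnpn → (answer).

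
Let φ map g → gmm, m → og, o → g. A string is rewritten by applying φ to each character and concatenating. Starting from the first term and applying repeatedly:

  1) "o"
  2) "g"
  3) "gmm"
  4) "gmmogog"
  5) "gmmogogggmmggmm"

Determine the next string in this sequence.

Rewriting the 15 symbols of gmmogogggmmggmm one by one yields gmm og og g gmm g gmm gmm gmm og og gmm gmm og og; concatenated:

gmmogogggmmggmmgmmgmmogoggmmgmmogog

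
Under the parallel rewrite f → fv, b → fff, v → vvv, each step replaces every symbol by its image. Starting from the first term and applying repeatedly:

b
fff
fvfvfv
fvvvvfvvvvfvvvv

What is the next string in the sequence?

fvvvvvvvvvvvvvfvvvvvvvvvvvvvfvvvvvvvvvvvvv

Replace each of the 15 characters of fvvvvfvvvvfvvvv in place — fv vvv vvv vvv vvv fv vvv vvv vvv vvv fv vvv vvv vvv vvv — and concatenate.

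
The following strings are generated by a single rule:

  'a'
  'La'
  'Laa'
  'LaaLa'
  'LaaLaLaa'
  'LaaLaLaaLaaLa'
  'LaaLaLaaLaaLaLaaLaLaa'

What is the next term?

LaaLaLaaLaaLaLaaLaLaaLaaLaLaaLaaLa

From term 3 onward, concatenate the last term with the second-to-last: La·a = Laa, Laa·La = LaaLa, …
So term 8 is LaaLaLaaLaaLaLaaLaLaa·LaaLaLaaLaaLa.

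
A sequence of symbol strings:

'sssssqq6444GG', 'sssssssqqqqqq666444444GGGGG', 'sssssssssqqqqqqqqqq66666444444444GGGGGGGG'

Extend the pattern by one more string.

Each string has the form s^{2n+3} q^{4n-2} 6^{2n-1} 4^{3n} G^{3n-1} (n = 1, 2, …).
At n = 4 the blocks have lengths 11, 14, 7, 12, 11.

sssssssssssqqqqqqqqqqqqqq6666666444444444444GGGGGGGGGGG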